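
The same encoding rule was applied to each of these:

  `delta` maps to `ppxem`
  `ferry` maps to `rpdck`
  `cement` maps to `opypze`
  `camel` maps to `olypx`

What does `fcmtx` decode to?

Shifts by position in delta: pos 0: d→p (+12), pos 1: e→p (+11), pos 2: l→x (+12), pos 3: t→e (+11) — repeating every 2. A repeating key of period 2 is used — shifts +12, +11 over and over.
Reversing it on fcmtx: f−12=t, c−11=r, m−12=a, t−11=i, x−12=l.

trail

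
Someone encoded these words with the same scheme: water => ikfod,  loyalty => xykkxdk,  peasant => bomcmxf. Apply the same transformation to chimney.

oruwzok

Shifts by position in water: pos 0: w→i (+12), pos 1: a→k (+10), pos 2: t→f (+12), pos 3: e→o (+10) — repeating every 2. It's a Vigenère-style cipher with numeric key [12,10]: position i shifts by key[i mod 2].
For chimney: c+12=o, h+10=r, i+12=u, m+10=w, n+12=z, e+10=o, y+12=k.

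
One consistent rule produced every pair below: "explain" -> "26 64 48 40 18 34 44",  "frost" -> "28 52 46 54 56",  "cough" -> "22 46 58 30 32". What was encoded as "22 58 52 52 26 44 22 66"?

e(#5)→26 and x(#24)→64: differences scale by 2, so n = 2·pos + 16. Each letter becomes 2×(its alphabet position, a=1..z=26) + 16.
Decoding 22 58 52 52 26 44 22 66: 22→(22−16)÷2=3=c, 58→(58−16)÷2=21=u, 52→(52−16)÷2=18=r, 52→(52−16)÷2=18=r, 26→(26−16)÷2=5=e, 44→(44−16)÷2=14=n, 22→(22−16)÷2=3=c, 66→(66−16)÷2=25=y.

currency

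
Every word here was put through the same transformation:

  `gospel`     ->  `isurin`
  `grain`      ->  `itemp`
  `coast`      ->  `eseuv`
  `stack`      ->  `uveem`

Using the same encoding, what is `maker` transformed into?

The shift depends on letter class: consonant g→i is +2, but vowel o→s is +4. Vowels shift forward by 4 and consonants shift forward by 2.
On maker: m(cons)+2=o, a(vowel)+4=e, k(cons)+2=m, e(vowel)+4=i, r(cons)+2=t.

oemit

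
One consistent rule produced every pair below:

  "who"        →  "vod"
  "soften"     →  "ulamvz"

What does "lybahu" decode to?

The output letters match the input read backwards, each shifted +7: who reversed is ohw. The word is reversed, then every letter is shifted forward by 7.
Reversing it on lybahu: shift back: l−7=e, y−7=r, b−7=u, a−7=t, h−7=a, u−7=n → erutan; then reverse → nature.

nature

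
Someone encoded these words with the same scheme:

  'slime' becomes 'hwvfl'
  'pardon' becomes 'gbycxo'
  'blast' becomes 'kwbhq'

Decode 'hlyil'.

serve

s(18)→h(7) and l(11)→w(22) fit y≡9x+1 (mod 26); the inverse of 9 mod 26 is 3. This is an affine cipher: with a=0,…,z=25, each position x becomes (9x+1) mod 26.
Reversing it on hlyil: h(7)→3·(7−1)≡18=s; l(11)→3·(11−1)≡4=e; y(24)→3·(24−1)≡17=r; i(8)→3·(8−1)≡21=v; l(11)→3·(11−1)≡4=e (all mod 26).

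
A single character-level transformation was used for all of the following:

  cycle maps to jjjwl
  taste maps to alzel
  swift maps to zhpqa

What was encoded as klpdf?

The shifts repeat in a cycle of length 2: positions 0,1,… shift by +7, +11, then the pattern repeats.
Undoing it on klpdf: k−7=d, l−11=a, p−7=i, d−11=s, f−7=y.

daisy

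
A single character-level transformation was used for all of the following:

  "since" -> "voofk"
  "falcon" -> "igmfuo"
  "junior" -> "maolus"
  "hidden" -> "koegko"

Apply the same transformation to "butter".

eauwks

Shifts by position in since: pos 0: s→v (+3), pos 1: i→o (+6), pos 2: n→o (+1), pos 3: c→f (+3), pos 4: e→k (+6) — repeating every 3. The shifts repeat in a cycle of length 3: positions 0,1,… shift by +3, +6, +1, then the pattern repeats.
Applying it to butter: b+3=e, u+6=a, t+1=u, t+3=w, e+6=k, r+1=s.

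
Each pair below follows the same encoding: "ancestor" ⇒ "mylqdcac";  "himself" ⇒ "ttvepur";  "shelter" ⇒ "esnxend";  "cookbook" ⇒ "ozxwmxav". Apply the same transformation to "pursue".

bfaefn

Shifts by position in ancestor: pos 0: a→m (+12), pos 1: n→y (+11), pos 2: c→l (+9), pos 3: e→q (+12), pos 4: s→d (+11), pos 5: t→c (+9) — repeating every 3. A repeating key of period 3 is used — shifts +12, +11, +9 over and over.
Applying it to pursue: p+12=b, u+11=f, r+9=a, s+12=e, u+11=f, e+9=n.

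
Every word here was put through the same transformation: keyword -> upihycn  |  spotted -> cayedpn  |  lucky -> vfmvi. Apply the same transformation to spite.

caseo

Shifts by position in keyword: pos 0: k→u (+10), pos 1: e→p (+11), pos 2: y→i (+10), pos 3: w→h (+11) — repeating every 2. The shifts repeat in a cycle of length 2: positions 0,1,… shift by +10, +11, then the pattern repeats.
For spite: s+10=c, p+11=a, i+10=s, t+11=e, e+10=o.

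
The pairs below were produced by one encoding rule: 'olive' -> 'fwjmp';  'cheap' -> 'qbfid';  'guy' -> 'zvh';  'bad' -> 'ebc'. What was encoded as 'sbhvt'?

sugar

The output letters match the input read backwards, each shifted +1: olive reversed is evilo. Read the word backwards and shift each letter +1.
Undoing it on sbhvt: shift back: s−1=r, b−1=a, h−1=g, v−1=u, t−1=s → ragus; then reverse → sugar.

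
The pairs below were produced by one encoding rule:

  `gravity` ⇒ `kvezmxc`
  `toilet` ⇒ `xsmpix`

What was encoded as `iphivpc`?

This is a Caesar cipher with shift 4.
Undoing it on iphivpc: i−4=e, p−4=l, h−4=d, i−4=e, v−4=r, p−4=l, c−4=y.

elderly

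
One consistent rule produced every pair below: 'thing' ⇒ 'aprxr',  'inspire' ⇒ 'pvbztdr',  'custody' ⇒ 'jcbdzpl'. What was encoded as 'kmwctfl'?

In thing: t→a is +7, h→p is +8, i→r is +9, n→x is +10 — the shift increases by 1 each position. The shift increases by 1 at each position, starting from +7: 7, 8, 9, ….
Reversing it on kmwctfl: k−7=d, m−8=e, w−9=n, c−10=s, t−11=i, f−12=t, l−13=y.

density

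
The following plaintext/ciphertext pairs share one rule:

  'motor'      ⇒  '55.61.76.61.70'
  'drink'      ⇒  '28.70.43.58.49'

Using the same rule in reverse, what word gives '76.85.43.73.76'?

twist

m(#13)→55 and o(#15)→61: differences scale by 3, so n = 3·pos + 16. Each letter becomes 3×(its alphabet position, a=1..z=26) + 16.
Reversing it on 76.85.43.73.76: 76→(76−16)÷3=20=t, 85→(85−16)÷3=23=w, 43→(43−16)÷3=9=i, 73→(73−16)÷3=19=s, 76→(76−16)÷3=20=t.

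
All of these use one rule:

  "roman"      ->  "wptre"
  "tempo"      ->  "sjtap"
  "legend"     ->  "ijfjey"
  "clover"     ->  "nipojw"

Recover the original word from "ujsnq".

fetch

r(17)→w(22) and o(14)→p(15) fit y≡11x+17 (mod 26); the inverse of 11 mod 26 is 19. This is an affine cipher: with a=0,…,z=25, each position x becomes (11x+17) mod 26.
Decoding ujsnq: u(20)→19·(20−17)≡5=f; j(9)→19·(9−17)≡4=e; s(18)→19·(18−17)≡19=t; n(13)→19·(13−17)≡2=c; q(16)→19·(16−17)≡7=h (all mod 26).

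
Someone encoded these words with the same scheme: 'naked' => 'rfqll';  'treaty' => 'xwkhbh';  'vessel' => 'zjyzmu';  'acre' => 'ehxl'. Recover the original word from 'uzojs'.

In naked: n→r is +4, a→f is +5, k→q is +6, e→l is +7 — the shift increases by 1 each position. The shift increases by 1 at each position, starting from +4: 4, 5, 6, ….
Reversing it on uzojs: u−4=q, z−5=u, o−6=i, j−7=c, s−8=k.

quick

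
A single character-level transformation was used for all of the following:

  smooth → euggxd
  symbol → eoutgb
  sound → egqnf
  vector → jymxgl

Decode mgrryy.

s(18)→e(4) and m(12)→u(20) fit y≡19x+0 (mod 26); the inverse of 19 mod 26 is 11. Each letter's alphabet position (a=0..z=25) is mapped through 19·x+0 mod 26 — an affine cipher.
Reversing it on mgrryy: m(12)→11·(12−0)≡2=c; g(6)→11·(6−0)≡14=o; r(17)→11·(17−0)≡5=f; r(17)→11·(17−0)≡5=f; y(24)→11·(24−0)≡4=e; y(24)→11·(24−0)≡4=e (all mod 26).

coffee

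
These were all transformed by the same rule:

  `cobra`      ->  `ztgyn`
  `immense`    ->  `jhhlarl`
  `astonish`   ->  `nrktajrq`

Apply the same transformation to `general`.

xlalyno

c(2)→z(25) and o(14)→t(19) fit y≡19x+13 (mod 26); the inverse of 19 mod 26 is 11. Treating letters as 0–25, the rule is x ↦ 19x + 13 (mod 26).
On general: g(6)→19·6+13≡23=x; e(4)→19·4+13≡11=l; n(13)→19·13+13≡0=a; e(4)→19·4+13≡11=l; r(17)→19·17+13≡24=y; a(0)→19·0+13≡13=n; l(11)→19·11+13≡14=o (all mod 26).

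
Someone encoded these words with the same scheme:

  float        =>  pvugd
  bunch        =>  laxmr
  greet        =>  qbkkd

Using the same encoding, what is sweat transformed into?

cgkgd

The shift depends on letter class: consonant f→p is +10, but vowel o→u is +6. Vowels shift forward by 6 and consonants shift forward by 10.
For sweat: s(cons)+10=c, w(cons)+10=g, e(vowel)+6=k, a(vowel)+6=g, t(cons)+10=d.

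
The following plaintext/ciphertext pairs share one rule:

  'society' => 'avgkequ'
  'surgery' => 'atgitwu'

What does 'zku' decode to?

six

Two steps: reverse the string, then apply a Caesar shift of +2.
Decoding zku: shift back: z−2=x, k−2=i, u−2=s → xis; then reverse → six.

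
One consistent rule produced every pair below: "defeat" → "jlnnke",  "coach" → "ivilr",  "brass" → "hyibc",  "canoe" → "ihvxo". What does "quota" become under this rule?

wbwck

In defeat: d→j is +6, e→l is +7, f→n is +8, e→n is +9 — the shift increases by 1 each position. Each letter shifts forward by (position + 6), i.e. 6, 7, 8, … — the shift grows by one for each successive letter.
Applying it to quota: q+6=w, u+7=b, o+8=w, t+9=c, a+10=k.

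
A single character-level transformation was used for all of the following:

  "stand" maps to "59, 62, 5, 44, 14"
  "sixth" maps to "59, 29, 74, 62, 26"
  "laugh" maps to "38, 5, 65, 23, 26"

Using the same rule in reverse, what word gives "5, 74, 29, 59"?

s(#19)→59 and t(#20)→62: differences scale by 3, so n = 3·pos + 2. Each letter becomes 3×(its alphabet position, a=1..z=26) + 2.
Decoding 5, 74, 29, 59: 5→(5−2)÷3=1=a, 74→(74−2)÷3=24=x, 29→(29−2)÷3=9=i, 59→(59−2)÷3=19=s.

axis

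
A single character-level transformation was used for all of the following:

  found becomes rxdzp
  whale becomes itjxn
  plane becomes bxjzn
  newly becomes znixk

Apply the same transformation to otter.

The shift depends on letter class: consonant f→r is +12, but vowel o→x is +9. Vowels shift forward by 9 and consonants shift forward by 12.
For otter: o(vowel)+9=x, t(cons)+12=f, t(cons)+12=f, e(vowel)+9=n, r(cons)+12=d.

xffnd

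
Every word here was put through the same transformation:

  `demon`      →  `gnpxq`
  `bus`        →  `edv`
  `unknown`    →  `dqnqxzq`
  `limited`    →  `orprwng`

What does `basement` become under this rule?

The rule splits by letter class: vowels +9, consonants +3.
On basement: b(cons)+3=e, a(vowel)+9=j, s(cons)+3=v, e(vowel)+9=n, m(cons)+3=p, e(vowel)+9=n, n(cons)+3=q, t(cons)+3=w.

ejvnpnqw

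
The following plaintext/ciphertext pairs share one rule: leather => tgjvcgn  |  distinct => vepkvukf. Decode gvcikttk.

The output letters match the input read backwards, each shifted +2: leather reversed is rehtael. The word is reversed, then every letter is shifted forward by 2.
Decoding gvcikttk: shift back: g−2=e, v−2=t, c−2=a, i−2=g, k−2=i, t−2=r, t−2=r, k−2=i → etagirri; then reverse → irrigate.

irrigate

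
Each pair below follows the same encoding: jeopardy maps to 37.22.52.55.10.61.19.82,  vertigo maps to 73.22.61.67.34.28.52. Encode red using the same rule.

Each letter becomes 3×(its alphabet position, a=1..z=26) + 7.
On red: r=18→61, e=5→22, d=4→19.

61.22.19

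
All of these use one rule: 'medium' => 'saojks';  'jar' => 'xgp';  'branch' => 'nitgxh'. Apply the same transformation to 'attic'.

iozzg

Two steps: reverse the string, then apply a Caesar shift of +6.
For attic: reverse → citta; then shift: c+6=i, i+6=o, t+6=z, t+6=z, a+6=g.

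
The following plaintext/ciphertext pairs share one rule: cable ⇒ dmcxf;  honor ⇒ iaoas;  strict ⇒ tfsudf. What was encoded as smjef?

raise

The shifts repeat in a cycle of length 2: positions 0,1,… shift by +1, +12, then the pattern repeats.
Reversing it on smjef: s−1=r, m−12=a, j−1=i, e−12=s, f−1=e.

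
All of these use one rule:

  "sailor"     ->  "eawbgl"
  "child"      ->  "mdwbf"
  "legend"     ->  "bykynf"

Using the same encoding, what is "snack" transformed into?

s(18)→e(4) and a(0)→a(0) fit y≡19x+0 (mod 26); the inverse of 19 mod 26 is 11. Each letter's alphabet position (a=0..z=25) is mapped through 19·x+0 mod 26 — an affine cipher.
Applying it to snack: s(18)→19·18+0≡4=e; n(13)→19·13+0≡13=n; a(0)→19·0+0≡0=a; c(2)→19·2+0≡12=m; k(10)→19·10+0≡8=i (all mod 26).

enami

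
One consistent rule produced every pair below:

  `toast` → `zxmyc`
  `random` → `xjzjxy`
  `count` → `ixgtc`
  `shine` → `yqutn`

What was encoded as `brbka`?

viper

A repeating key of period 3 is used — shifts +6, +9, +12 over and over.
Decoding brbka: b−6=v, r−9=i, b−12=p, k−6=e, a−9=r.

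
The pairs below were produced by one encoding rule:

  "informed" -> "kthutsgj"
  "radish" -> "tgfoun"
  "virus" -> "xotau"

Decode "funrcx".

Shifts by position in informed: pos 0: i→k (+2), pos 1: n→t (+6), pos 2: f→h (+2), pos 3: o→u (+6) — repeating every 2. It's a Vigenère-style cipher with numeric key [2,6]: position i shifts by key[i mod 2].
Decoding funrcx: f−2=d, u−6=o, n−2=l, r−6=l, c−2=a, x−6=r.

dollar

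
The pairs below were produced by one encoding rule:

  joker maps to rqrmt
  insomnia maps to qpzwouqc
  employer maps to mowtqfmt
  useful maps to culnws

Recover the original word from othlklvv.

gradient

The shifts repeat in a cycle of length 3: positions 0,1,… shift by +8, +2, +7, then the pattern repeats.
Undoing it on othlklvv: o−8=g, t−2=r, h−7=a, l−8=d, k−2=i, l−7=e, v−8=n, v−2=t.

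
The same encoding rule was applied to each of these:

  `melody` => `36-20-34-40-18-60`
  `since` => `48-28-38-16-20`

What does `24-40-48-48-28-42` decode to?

m(#13)→36 and e(#5)→20: differences scale by 2, so n = 2·pos + 10. Each letter becomes 2×(its alphabet position, a=1..z=26) + 10.
Decoding 24-40-48-48-28-42: 24→(24−10)÷2=7=g, 40→(40−10)÷2=15=o, 48→(48−10)÷2=19=s, 48→(48−10)÷2=19=s, 28→(28−10)÷2=9=i, 42→(42−10)÷2=16=p.

gossip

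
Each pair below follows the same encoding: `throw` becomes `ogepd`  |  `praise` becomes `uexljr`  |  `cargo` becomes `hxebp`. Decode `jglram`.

t(19)→o(14) and h(7)→g(6) fit y≡5x+23 (mod 26); the inverse of 5 mod 26 is 21. Each letter's alphabet position (a=0..z=25) is mapped through 5·x+23 mod 26 — an affine cipher.
Decoding jglram: j(9)→21·(9−23)≡18=s; g(6)→21·(6−23)≡7=h; l(11)→21·(11−23)≡8=i; r(17)→21·(17−23)≡4=e; a(0)→21·(0−23)≡11=l; m(12)→21·(12−23)≡3=d (all mod 26).

shield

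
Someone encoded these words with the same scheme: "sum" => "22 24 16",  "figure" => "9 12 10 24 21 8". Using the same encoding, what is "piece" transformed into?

s is letter #19 and maps to 22: an offset of 3. The number is (letter's place in the alphabet, a=1) + 3.
For piece: p=16→19, i=9→12, e=5→8, c=3→6, e=5→8.

19 12 8 6 8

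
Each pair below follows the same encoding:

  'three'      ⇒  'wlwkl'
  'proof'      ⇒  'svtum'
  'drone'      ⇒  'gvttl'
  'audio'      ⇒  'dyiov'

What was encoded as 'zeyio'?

In three: t→w is +3, h→l is +4, r→w is +5, e→k is +6 — the shift increases by 1 each position. The shift increases by 1 at each position, starting from +3: 3, 4, 5, ….
Decoding zeyio: z−3=w, e−4=a, y−5=t, i−6=c, o−7=h.

watch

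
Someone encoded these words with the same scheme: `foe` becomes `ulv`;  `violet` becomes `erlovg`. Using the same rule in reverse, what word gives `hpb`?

sky

Each letter is replaced by its mirror in the alphabet: a↔z, b↔y, c↔x, and so on (the Atbash cipher).
Undoing it on hpb: h↔s, p↔k, b↔y.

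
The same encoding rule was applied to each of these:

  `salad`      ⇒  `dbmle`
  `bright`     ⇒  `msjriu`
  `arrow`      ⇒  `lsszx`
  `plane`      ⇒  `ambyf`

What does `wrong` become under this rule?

hspyh

Shifts by position in salad: pos 0: s→d (+11), pos 1: a→b (+1), pos 2: l→m (+1), pos 3: a→l (+11), pos 4: d→e (+1) — repeating every 3. A repeating key of period 3 is used — shifts +11, +1, +1 over and over.
For wrong: w+11=h, r+1=s, o+1=p, n+11=y, g+1=h.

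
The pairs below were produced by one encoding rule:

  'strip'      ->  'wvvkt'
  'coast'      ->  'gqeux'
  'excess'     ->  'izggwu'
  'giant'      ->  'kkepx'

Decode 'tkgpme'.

It's a Vigenère-style cipher with numeric key [4,2]: position i shifts by key[i mod 2].
Reversing it on tkgpme: t−4=p, k−2=i, g−4=c, p−2=n, m−4=i, e−2=c.

picnic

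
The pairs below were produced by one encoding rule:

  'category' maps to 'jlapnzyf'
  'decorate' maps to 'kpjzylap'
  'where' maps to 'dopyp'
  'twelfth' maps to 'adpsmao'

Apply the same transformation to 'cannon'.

The shift depends on letter class: consonant c→j is +7, but vowel a→l is +11. Vowels shift forward by 11 and consonants shift forward by 7.
On cannon: c(cons)+7=j, a(vowel)+11=l, n(cons)+7=u, n(cons)+7=u, o(vowel)+11=z, n(cons)+7=u.

jluuzu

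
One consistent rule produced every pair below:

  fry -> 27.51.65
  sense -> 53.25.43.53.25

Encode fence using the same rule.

Each letter becomes 2×(its alphabet position, a=1..z=26) + 15.
Applying it to fence: f=6→27, e=5→25, n=14→43, c=3→21, e=5→25.

27.25.43.21.25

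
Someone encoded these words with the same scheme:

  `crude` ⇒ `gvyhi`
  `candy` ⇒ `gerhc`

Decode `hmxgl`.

Compare letters: c→g is +4, r→v is +4, u→y is +4 — a constant shift. Each letter is shifted forward by 4 in the alphabet (a Caesar shift of +4).
Undoing it on hmxgl: h−4=d, m−4=i, x−4=t, g−4=c, l−4=h.

ditch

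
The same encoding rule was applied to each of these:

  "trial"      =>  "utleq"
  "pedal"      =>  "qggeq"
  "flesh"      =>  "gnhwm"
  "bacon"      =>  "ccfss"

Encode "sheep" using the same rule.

In trial: t→u is +1, r→t is +2, i→l is +3, a→e is +4 — the shift increases by 1 each position. Letter i (0-indexed) is shifted by i+1, so successive shifts are 1, 2, 3, ….
For sheep: s+1=t, h+2=j, e+3=h, e+4=i, p+5=u.

tjhiu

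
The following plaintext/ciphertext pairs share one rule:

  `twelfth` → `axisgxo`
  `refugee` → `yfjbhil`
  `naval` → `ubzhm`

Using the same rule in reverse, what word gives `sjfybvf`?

library

Shifts by position in twelfth: pos 0: t→a (+7), pos 1: w→x (+1), pos 2: e→i (+4), pos 3: l→s (+7), pos 4: f→g (+1), pos 5: t→x (+4) — repeating every 3. A repeating key of period 3 is used — shifts +7, +1, +4 over and over.
Undoing it on sjfybvf: s−7=l, j−1=i, f−4=b, y−7=r, b−1=a, v−4=r, f−7=y.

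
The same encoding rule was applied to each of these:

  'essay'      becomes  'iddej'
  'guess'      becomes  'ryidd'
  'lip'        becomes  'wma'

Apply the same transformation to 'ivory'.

Vowels shift forward by 4 and consonants shift forward by 11.
For ivory: i(vowel)+4=m, v(cons)+11=g, o(vowel)+4=s, r(cons)+11=c, y(cons)+11=j.

mgscj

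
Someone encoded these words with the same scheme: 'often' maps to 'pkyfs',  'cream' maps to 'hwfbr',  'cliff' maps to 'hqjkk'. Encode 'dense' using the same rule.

ifsxf

The shift depends on letter class: consonant f→k is +5, but vowel o→p is +1. Two shifts are in play — +1 for a/e/i/o/u, +5 for every other letter.
For dense: d(cons)+5=i, e(vowel)+1=f, n(cons)+5=s, s(cons)+5=x, e(vowel)+1=f.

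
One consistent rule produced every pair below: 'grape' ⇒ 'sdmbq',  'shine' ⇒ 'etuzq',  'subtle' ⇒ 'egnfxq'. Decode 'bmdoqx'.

parcel

This is a Caesar cipher with shift 12.
Decoding bmdoqx: b−12=p, m−12=a, d−12=r, o−12=c, q−12=e, x−12=l.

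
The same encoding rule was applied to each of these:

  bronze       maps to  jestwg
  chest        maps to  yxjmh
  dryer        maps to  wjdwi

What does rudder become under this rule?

wjiizw

Two steps: reverse the string, then apply a Caesar shift of +5.
On rudder: reverse → reddur; then shift: r+5=w, e+5=j, d+5=i, d+5=i, u+5=z, r+5=w.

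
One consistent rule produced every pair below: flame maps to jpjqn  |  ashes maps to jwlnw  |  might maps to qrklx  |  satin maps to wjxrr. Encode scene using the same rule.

The shift depends on letter class: consonant f→j is +4, but vowel a→j is +9. Vowels shift forward by 9 and consonants shift forward by 4.
On scene: s(cons)+4=w, c(cons)+4=g, e(vowel)+9=n, n(cons)+4=r, e(vowel)+9=n.

wgnrn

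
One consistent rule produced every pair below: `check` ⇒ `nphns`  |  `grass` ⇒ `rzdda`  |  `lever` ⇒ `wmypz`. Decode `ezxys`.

It's a Vigenère-style cipher with numeric key [11,8,3]: position i shifts by key[i mod 3].
Reversing it on ezxys: e−11=t, z−8=r, x−3=u, y−11=n, s−8=k.

trunk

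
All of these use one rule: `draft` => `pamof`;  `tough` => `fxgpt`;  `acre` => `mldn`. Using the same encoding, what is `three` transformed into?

Shifts by position in draft: pos 0: d→p (+12), pos 1: r→a (+9), pos 2: a→m (+12), pos 3: f→o (+9) — repeating every 2. It's a Vigenère-style cipher with numeric key [12,9]: position i shifts by key[i mod 2].
For three: t+12=f, h+9=q, r+12=d, e+9=n, e+12=q.

fqdnq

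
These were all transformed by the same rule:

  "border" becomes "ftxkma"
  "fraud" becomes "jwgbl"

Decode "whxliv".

The shift increases by 1 at each position, starting from +4: 4, 5, 6, ….
Reversing it on whxliv: w−4=s, h−5=c, x−6=r, l−7=e, i−8=a, v−9=m.

scream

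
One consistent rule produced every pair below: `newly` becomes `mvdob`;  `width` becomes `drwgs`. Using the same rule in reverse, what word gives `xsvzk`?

cheap

Each pair mirrors across the alphabet (n↔m, e↔v, w↔d): positions sum to 25. This is the alphabet-reversal cipher (Atbash): a becomes z, b becomes y, etc.
Reversing it on xsvzk: x↔c, s↔h, v↔e, z↔a, k↔p.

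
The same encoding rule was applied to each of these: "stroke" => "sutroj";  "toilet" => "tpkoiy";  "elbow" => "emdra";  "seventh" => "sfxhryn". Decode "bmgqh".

In stroke: s→s is +0, t→u is +1, r→t is +2, o→r is +3 — the shift increases by 1 each position. The shift increases by 1 at each position, starting from +0: 0, 1, 2, ….
Undoing it on bmgqh: b−0=b, m−1=l, g−2=e, q−3=n, h−4=d.

blend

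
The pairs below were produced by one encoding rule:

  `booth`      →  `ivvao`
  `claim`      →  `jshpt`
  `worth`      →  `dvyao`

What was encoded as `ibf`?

Compare letters: b→i is +7, o→v is +7, o→v is +7 — a constant shift. Every letter moves 7 places later in the alphabet, wrapping around z→a.
Reversing it on ibf: i−7=b, b−7=u, f−7=y.

buy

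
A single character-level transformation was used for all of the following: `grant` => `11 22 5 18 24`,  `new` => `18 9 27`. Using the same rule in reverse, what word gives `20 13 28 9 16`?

pixel

g is letter #7 and maps to 11: an offset of 4. Letters become their 1-based position plus 4 (so a→5, b→6, …).
Reversing it on 20 13 28 9 16: 20→(20−4)÷1=16=p, 13→(13−4)÷1=9=i, 28→(28−4)÷1=24=x, 9→(9−4)÷1=5=e, 16→(16−4)÷1=12=l.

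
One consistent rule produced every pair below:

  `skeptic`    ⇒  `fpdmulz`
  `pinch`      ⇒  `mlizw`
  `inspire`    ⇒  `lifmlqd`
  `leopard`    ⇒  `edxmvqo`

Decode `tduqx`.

s(18)→f(5) and k(10)→p(15) fit y≡15x+21 (mod 26); the inverse of 15 mod 26 is 7. Each letter's alphabet position (a=0..z=25) is mapped through 15·x+21 mod 26 — an affine cipher.
Undoing it on tduqx: t(19)→7·(19−21)≡12=m; d(3)→7·(3−21)≡4=e; u(20)→7·(20−21)≡19=t; q(16)→7·(16−21)≡17=r; x(23)→7·(23−21)≡14=o (all mod 26).

metro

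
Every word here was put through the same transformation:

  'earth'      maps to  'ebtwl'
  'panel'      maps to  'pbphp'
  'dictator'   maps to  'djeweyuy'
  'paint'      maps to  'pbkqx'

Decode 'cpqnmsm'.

cooking

The shift increases by 1 at each position, starting from +0: 0, 1, 2, ….
Decoding cpqnmsm: c−0=c, p−1=o, q−2=o, n−3=k, m−4=i, s−5=n, m−6=g.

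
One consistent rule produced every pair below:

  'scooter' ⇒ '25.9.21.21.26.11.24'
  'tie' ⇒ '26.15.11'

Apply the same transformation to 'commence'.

9.21.19.19.11.20.9.11

s is letter #19 and maps to 25: an offset of 6. Each letter is replaced by its alphabet position (a=1..z=26) + 6.
For commence: c=3→9, o=15→21, m=13→19, m=13→19, e=5→11, n=14→20, c=3→9, e=5→11.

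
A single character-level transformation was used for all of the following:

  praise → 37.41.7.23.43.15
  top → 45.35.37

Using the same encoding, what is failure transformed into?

17.7.23.29.47.41.15

p(#16)→37 and r(#18)→41: differences scale by 2, so n = 2·pos + 5. With a=1..z=26, the number is 2·pos + 5.
On failure: f=6→17, a=1→7, i=9→23, l=12→29, u=21→47, r=18→41, e=5→15.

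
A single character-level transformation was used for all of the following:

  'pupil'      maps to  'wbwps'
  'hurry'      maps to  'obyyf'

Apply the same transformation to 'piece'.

Compare letters: p→w is +7, u→b is +7, p→w is +7 — a constant shift. It's a constant shift of +7 (ROT7).
On piece: p+7=w, i+7=p, e+7=l, c+7=j, e+7=l.

wpljl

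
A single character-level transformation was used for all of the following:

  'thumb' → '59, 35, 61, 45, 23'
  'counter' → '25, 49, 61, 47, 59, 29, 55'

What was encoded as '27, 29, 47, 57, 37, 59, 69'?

density

t(#20)→59 and h(#8)→35: differences scale by 2, so n = 2·pos + 19. Each letter becomes 2×(its alphabet position, a=1..z=26) + 19.
Undoing it on 27, 29, 47, 57, 37, 59, 69: 27→(27−19)÷2=4=d, 29→(29−19)÷2=5=e, 47→(47−19)÷2=14=n, 57→(57−19)÷2=19=s, 37→(37−19)÷2=9=i, 59→(59−19)÷2=20=t, 69→(69−19)÷2=25=y.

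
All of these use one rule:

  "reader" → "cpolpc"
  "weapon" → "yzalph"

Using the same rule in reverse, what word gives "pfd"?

The output letters match the input read backwards, each shifted +11: reader reversed is redaer. Read the word backwards and shift each letter +11.
Reversing it on pfd: shift back: p−11=e, f−11=u, d−11=s → eus; then reverse → sue.

sue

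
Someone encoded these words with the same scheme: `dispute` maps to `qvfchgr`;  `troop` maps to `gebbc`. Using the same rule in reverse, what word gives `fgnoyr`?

stable

Compare letters: d→q is +13, i→v is +13, s→f is +13 — a constant shift. This is a Caesar cipher with shift 13.
Reversing it on fgnoyr: f−13=s, g−13=t, n−13=a, o−13=b, y−13=l, r−13=e.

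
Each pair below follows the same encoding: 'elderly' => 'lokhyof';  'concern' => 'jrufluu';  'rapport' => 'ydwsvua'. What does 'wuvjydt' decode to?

Shifts by position in elderly: pos 0: e→l (+7), pos 1: l→o (+3), pos 2: d→k (+7), pos 3: e→h (+3) — repeating every 2. The shifts repeat in a cycle of length 2: positions 0,1,… shift by +7, +3, then the pattern repeats.
Undoing it on wuvjydt: w−7=p, u−3=r, v−7=o, j−3=g, y−7=r, d−3=a, t−7=m.

program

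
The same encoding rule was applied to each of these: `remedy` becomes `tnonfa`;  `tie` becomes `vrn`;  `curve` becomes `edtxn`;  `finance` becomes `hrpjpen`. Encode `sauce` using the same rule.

ujden

The shift depends on letter class: consonant r→t is +2, but vowel e→n is +9. Vowels shift forward by 9 and consonants shift forward by 2.
Applying it to sauce: s(cons)+2=u, a(vowel)+9=j, u(vowel)+9=d, c(cons)+2=e, e(vowel)+9=n.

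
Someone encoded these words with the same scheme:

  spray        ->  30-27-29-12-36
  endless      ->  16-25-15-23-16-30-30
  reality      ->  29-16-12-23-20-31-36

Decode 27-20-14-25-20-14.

s is letter #19 and maps to 30: an offset of 11. The number is (letter's place in the alphabet, a=1) + 11.
Undoing it on 27-20-14-25-20-14: 27→(27−11)÷1=16=p, 20→(20−11)÷1=9=i, 14→(14−11)÷1=3=c, 25→(25−11)÷1=14=n, 20→(20−11)÷1=9=i, 14→(14−11)÷1=3=c.

picnic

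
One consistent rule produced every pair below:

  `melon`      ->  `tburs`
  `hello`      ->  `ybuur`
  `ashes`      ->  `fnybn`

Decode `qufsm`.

plant

Each letter's alphabet position (a=0..z=25) is mapped through 25·x+5 mod 26 — an affine cipher.
Undoing it on qufsm: q(16)→25·(16−5)≡15=p; u(20)→25·(20−5)≡11=l; f(5)→25·(5−5)≡0=a; s(18)→25·(18−5)≡13=n; m(12)→25·(12−5)≡19=t (all mod 26).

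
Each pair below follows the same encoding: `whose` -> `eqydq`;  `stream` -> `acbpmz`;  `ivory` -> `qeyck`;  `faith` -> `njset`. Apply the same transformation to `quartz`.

In whose: w→e is +8, h→q is +9, o→y is +10, s→d is +11 — the shift increases by 1 each position. Each letter shifts forward by (position + 8), i.e. 8, 9, 10, … — the shift grows by one for each successive letter.
For quartz: q+8=y, u+9=d, a+10=k, r+11=c, t+12=f, z+13=m.

ydkcfm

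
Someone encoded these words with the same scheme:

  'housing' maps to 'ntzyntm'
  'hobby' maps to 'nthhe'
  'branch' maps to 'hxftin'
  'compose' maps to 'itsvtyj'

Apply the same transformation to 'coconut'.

itittzz

The shift depends on letter class: consonant h→n is +6, but vowel o→t is +5. Two shifts are in play — +5 for a/e/i/o/u, +6 for every other letter.
For coconut: c(cons)+6=i, o(vowel)+5=t, c(cons)+6=i, o(vowel)+5=t, n(cons)+6=t, u(vowel)+5=z, t(cons)+6=z.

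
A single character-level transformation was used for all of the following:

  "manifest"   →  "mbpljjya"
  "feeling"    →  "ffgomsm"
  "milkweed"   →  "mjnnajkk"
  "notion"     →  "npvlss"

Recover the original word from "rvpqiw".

runner

Each letter shifts forward by its position index (0, 1, 2, …) — the shift grows by one for each successive letter.
Reversing it on rvpqiw: r−0=r, v−1=u, p−2=n, q−3=n, i−4=e, w−5=r.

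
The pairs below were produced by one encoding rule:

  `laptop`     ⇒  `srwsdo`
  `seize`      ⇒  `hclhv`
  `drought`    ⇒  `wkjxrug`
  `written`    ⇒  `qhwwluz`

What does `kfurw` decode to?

Two steps: reverse the string, then apply a Caesar shift of +3.
Decoding kfurw: shift back: k−3=h, f−3=c, u−3=r, r−3=o, w−3=t → hcrot; then reverse → torch.

torch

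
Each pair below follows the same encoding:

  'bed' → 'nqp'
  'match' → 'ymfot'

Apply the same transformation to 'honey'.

tazqk

Compare letters: b→n is +12, e→q is +12, d→p is +12 — a constant shift. This is a Caesar cipher with shift 12.
For honey: h+12=t, o+12=a, n+12=z, e+12=q, y+12=k.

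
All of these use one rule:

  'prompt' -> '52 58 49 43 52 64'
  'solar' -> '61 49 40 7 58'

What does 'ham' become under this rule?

With a=1..z=26, the number is 3·pos + 4.
For ham: h=8→28, a=1→7, m=13→43.

28 7 43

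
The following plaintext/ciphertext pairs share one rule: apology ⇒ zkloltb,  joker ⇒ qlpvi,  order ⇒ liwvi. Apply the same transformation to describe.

wvhxiryv

Each pair mirrors across the alphabet (a↔z, p↔k, o↔l): positions sum to 25. This is the alphabet-reversal cipher (Atbash): a becomes z, b becomes y, etc.
For describe: d↔w, e↔v, s↔h, c↔x, r↔i, i↔r, b↔y, e↔v.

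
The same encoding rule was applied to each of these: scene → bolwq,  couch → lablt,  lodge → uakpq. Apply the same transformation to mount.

Shifts by position in scene: pos 0: s→b (+9), pos 1: c→o (+12), pos 2: e→l (+7), pos 3: n→w (+9), pos 4: e→q (+12) — repeating every 3. It's a Vigenère-style cipher with numeric key [9,12,7]: position i shifts by key[i mod 3].
On mount: m+9=v, o+12=a, u+7=b, n+9=w, t+12=f.

vabwf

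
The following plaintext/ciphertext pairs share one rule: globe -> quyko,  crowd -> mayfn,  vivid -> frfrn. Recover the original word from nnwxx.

The shifts repeat in a cycle of length 2: positions 0,1,… shift by +10, +9, then the pattern repeats.
Reversing it on nnwxx: n−10=d, n−9=e, w−10=m, x−9=o, x−10=n.

demon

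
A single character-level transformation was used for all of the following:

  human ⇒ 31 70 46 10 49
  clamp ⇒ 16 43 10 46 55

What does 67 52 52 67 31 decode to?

h(#8)→31 and u(#21)→70: differences scale by 3, so n = 3·pos + 7. The formula is n = 3×(alphabet index, a=1) + 7.
Undoing it on 67 52 52 67 31: 67→(67−7)÷3=20=t, 52→(52−7)÷3=15=o, 52→(52−7)÷3=15=o, 67→(67−7)÷3=20=t, 31→(31−7)÷3=8=h.

tooth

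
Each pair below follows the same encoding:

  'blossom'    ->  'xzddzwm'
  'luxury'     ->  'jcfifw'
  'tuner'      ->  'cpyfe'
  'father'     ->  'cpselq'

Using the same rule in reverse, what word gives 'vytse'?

The word is reversed, then every letter is shifted forward by 11.
Undoing it on vytse: shift back: v−11=k, y−11=n, t−11=i, s−11=h, e−11=t → kniht; then reverse → think.

think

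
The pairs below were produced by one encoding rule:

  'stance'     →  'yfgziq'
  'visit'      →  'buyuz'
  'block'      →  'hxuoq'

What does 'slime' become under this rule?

yxoyk

Shifts by position in stance: pos 0: s→y (+6), pos 1: t→f (+12), pos 2: a→g (+6), pos 3: n→z (+12) — repeating every 2. A repeating key of period 2 is used — shifts +6, +12 over and over.
For slime: s+6=y, l+12=x, i+6=o, m+12=y, e+6=k.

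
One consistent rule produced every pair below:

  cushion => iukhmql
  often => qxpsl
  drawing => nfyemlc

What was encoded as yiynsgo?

academy

Treating letters as 0–25, the rule is x ↦ 5x + 24 (mod 26).
Reversing it on yiynsgo: y(24)→21·(24−24)≡0=a; i(8)→21·(8−24)≡2=c; y(24)→21·(24−24)≡0=a; n(13)→21·(13−24)≡3=d; s(18)→21·(18−24)≡4=e; g(6)→21·(6−24)≡12=m; o(14)→21·(14−24)≡24=y (all mod 26).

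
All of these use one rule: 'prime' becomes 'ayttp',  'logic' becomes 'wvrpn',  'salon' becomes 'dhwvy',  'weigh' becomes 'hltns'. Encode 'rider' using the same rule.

cpolc

Shifts by position in prime: pos 0: p→a (+11), pos 1: r→y (+7), pos 2: i→t (+11), pos 3: m→t (+7) — repeating every 2. A repeating key of period 2 is used — shifts +11, +7 over and over.
For rider: r+11=c, i+7=p, d+11=o, e+7=l, r+11=c.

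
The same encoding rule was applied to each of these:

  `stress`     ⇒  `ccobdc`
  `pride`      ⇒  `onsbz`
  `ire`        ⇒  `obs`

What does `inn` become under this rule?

xxs

Read the word backwards and shift each letter +10.
Applying it to inn: reverse → nni; then shift: n+10=x, n+10=x, i+10=s.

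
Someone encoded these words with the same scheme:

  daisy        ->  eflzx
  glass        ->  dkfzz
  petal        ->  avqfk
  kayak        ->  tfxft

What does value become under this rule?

yfkhv

d(3)→e(4) and a(0)→f(5) fit y≡17x+5 (mod 26); the inverse of 17 mod 26 is 23. This is an affine cipher: with a=0,…,z=25, each position x becomes (17x+5) mod 26.
Applying it to value: v(21)→17·21+5≡24=y; a(0)→17·0+5≡5=f; l(11)→17·11+5≡10=k; u(20)→17·20+5≡7=h; e(4)→17·4+5≡21=v (all mod 26).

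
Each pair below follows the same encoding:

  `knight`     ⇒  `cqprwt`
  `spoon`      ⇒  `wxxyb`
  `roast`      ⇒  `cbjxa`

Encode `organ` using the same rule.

wjpax

The output letters match the input read backwards, each shifted +9: knight reversed is thgink. Two steps: reverse the string, then apply a Caesar shift of +9.
For organ: reverse → nagro; then shift: n+9=w, a+9=j, g+9=p, r+9=a, o+9=x.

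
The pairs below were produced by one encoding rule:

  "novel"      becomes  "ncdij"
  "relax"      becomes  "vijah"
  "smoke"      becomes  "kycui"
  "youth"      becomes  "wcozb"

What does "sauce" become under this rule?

n(13)→n(13) and o(14)→c(2) fit y≡15x+0 (mod 26); the inverse of 15 mod 26 is 7. This is an affine cipher: with a=0,…,z=25, each position x becomes (15x+0) mod 26.
On sauce: s(18)→15·18+0≡10=k; a(0)→15·0+0≡0=a; u(20)→15·20+0≡14=o; c(2)→15·2+0≡4=e; e(4)→15·4+0≡8=i (all mod 26).

kaoei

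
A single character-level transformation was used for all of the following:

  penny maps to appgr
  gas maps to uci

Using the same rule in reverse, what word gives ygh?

few

The output letters match the input read backwards, each shifted +2: penny reversed is ynnep. Read the word backwards and shift each letter +2.
Reversing it on ygh: shift back: y−2=w, g−2=e, h−2=f → wef; then reverse → few.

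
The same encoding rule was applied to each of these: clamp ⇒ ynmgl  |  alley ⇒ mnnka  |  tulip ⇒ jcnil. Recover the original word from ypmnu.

c(2)→y(24) and l(11)→n(13) fit y≡19x+12 (mod 26); the inverse of 19 mod 26 is 11. Treating letters as 0–25, the rule is x ↦ 19x + 12 (mod 26).
Decoding ypmnu: y(24)→11·(24−12)≡2=c; p(15)→11·(15−12)≡7=h; m(12)→11·(12−12)≡0=a; n(13)→11·(13−12)≡11=l; u(20)→11·(20−12)≡10=k (all mod 26).

chalk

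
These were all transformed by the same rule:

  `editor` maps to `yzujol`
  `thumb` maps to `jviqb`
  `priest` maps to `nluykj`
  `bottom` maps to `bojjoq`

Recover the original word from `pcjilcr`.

natural

This is an affine cipher: with a=0,…,z=25, each position x becomes (25x+2) mod 26.
Decoding pcjilcr: p(15)→25·(15−2)≡13=n; c(2)→25·(2−2)≡0=a; j(9)→25·(9−2)≡19=t; i(8)→25·(8−2)≡20=u; l(11)→25·(11−2)≡17=r; c(2)→25·(2−2)≡0=a; r(17)→25·(17−2)≡11=l (all mod 26).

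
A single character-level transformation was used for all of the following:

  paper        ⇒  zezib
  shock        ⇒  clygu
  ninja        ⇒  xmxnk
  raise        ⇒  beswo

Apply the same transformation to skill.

Shifts by position in paper: pos 0: p→z (+10), pos 1: a→e (+4), pos 2: p→z (+10), pos 3: e→i (+4) — repeating every 2. It's a Vigenère-style cipher with numeric key [10,4]: position i shifts by key[i mod 2].
For skill: s+10=c, k+4=o, i+10=s, l+4=p, l+10=v.

cospv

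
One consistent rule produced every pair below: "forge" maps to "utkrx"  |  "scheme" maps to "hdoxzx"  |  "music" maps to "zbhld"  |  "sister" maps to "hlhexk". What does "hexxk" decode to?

steer

Each letter's alphabet position (a=0..z=25) is mapped through 23·x+9 mod 26 — an affine cipher.
Undoing it on hexxk: h(7)→17·(7−9)≡18=s; e(4)→17·(4−9)≡19=t; x(23)→17·(23−9)≡4=e; x(23)→17·(23−9)≡4=e; k(10)→17·(10−9)≡17=r (all mod 26).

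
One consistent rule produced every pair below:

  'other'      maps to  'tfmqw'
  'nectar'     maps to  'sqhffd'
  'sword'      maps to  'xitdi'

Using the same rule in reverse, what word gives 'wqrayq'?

remote

Shifts by position in other: pos 0: o→t (+5), pos 1: t→f (+12), pos 2: h→m (+5), pos 3: e→q (+12) — repeating every 2. It's a Vigenère-style cipher with numeric key [5,12]: position i shifts by key[i mod 2].
Undoing it on wqrayq: w−5=r, q−12=e, r−5=m, a−12=o, y−5=t, q−12=e.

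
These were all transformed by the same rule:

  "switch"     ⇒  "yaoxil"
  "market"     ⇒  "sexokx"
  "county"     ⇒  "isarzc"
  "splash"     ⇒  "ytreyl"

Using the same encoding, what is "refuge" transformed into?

xilymi

Shifts by position in switch: pos 0: s→y (+6), pos 1: w→a (+4), pos 2: i→o (+6), pos 3: t→x (+4) — repeating every 2. A repeating key of period 2 is used — shifts +6, +4 over and over.
For refuge: r+6=x, e+4=i, f+6=l, u+4=y, g+6=m, e+4=i.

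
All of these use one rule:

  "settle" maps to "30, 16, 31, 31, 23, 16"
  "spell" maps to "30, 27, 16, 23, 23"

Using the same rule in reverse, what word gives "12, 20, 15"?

aid

Letters become their 1-based position plus 11 (so a→12, b→13, …).
Reversing it on 12, 20, 15: 12→(12−11)÷1=1=a, 20→(20−11)÷1=9=i, 15→(15−11)÷1=4=d.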